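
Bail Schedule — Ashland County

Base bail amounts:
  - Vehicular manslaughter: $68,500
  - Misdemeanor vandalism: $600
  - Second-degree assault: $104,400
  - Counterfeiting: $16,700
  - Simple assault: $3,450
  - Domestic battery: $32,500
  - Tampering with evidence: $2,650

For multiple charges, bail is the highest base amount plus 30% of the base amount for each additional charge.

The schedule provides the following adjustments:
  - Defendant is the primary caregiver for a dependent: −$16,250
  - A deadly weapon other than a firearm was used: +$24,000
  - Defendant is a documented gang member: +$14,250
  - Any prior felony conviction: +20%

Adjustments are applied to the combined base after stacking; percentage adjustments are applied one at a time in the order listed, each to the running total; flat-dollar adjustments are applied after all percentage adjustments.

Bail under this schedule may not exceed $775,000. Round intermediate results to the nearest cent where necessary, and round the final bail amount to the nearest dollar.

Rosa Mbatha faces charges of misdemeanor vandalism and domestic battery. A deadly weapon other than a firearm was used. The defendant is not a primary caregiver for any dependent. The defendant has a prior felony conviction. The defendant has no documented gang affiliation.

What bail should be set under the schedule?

$63,216

Base amounts from the schedule: misdemeanor vandalism $600; domestic battery $32,500.
Stacking rule: highest base plus 30% of each additional charge. Highest is domestic battery at $32,500. Additional: $600 × 30% = $180. Combined base = $32,500 + $180 = $32,680.
Any prior felony conviction (+20%): $32,680 × 1.2 = $39,216.
A deadly weapon other than a firearm was used (+$24,000 flat): $39,216 + $24,000 = $63,216.
$63,216 is within the $775,000 maximum.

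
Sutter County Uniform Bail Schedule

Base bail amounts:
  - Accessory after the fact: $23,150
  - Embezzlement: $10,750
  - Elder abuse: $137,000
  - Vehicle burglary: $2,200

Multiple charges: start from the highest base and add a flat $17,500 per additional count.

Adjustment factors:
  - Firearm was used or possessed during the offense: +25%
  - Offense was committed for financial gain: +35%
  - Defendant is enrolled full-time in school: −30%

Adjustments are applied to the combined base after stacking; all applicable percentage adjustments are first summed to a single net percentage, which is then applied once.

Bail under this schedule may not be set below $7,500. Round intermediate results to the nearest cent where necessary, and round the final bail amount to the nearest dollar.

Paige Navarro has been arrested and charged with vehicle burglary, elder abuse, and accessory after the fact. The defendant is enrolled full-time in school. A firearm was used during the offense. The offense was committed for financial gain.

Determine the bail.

Base amounts from the schedule: vehicle burglary $2,200; elder abuse $137,000; accessory after the fact $23,150.
Stacking rule: highest base plus $17,500 per additional charge. Highest is elder abuse at $137,000; 2 additional charges → +$35,000. Combined base = $172,000.
Net percentage adjustment: +25% +35% −30% = +30%. $172,000 × 1.3 = $223,600.
$223,600 is at or above the $7,500 minimum.

$223,600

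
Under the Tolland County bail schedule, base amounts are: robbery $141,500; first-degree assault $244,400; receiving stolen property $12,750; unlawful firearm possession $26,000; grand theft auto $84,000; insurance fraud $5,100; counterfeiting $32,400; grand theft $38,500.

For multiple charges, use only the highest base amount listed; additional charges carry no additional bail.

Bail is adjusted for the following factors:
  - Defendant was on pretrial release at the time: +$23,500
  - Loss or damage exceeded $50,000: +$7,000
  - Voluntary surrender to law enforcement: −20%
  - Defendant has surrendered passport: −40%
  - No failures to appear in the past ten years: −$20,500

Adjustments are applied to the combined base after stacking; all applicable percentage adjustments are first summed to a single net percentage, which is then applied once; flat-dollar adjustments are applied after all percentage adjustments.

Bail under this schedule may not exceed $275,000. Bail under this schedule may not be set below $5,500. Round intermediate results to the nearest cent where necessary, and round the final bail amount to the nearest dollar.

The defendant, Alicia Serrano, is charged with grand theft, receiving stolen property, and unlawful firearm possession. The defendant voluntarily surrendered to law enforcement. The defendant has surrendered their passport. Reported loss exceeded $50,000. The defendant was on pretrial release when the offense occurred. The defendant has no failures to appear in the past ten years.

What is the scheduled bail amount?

$25,400

Base amounts from the schedule: grand theft $38,500; receiving stolen property $12,750; unlawful firearm possession $26,000.
Stacking rule: use the highest base only. Highest is grand theft at $38,500. Combined base = $38,500.
Net percentage adjustment: −20% −40% = −60%. $38,500 × 0.4 = $15,400.
Defendant was on pretrial release at the time (+$23,500 flat): $15,400 + $23,500 = $38,900.
Loss or damage exceeded $50,000 (+$7,000 flat): $38,900 + $7,000 = $45,900.
No failures to appear in the past ten years (−$20,500 flat): $45,900 − $20,500 = $25,400.
$25,400 is within the $275,000 maximum.
$25,400 is at or above the $5,500 minimum.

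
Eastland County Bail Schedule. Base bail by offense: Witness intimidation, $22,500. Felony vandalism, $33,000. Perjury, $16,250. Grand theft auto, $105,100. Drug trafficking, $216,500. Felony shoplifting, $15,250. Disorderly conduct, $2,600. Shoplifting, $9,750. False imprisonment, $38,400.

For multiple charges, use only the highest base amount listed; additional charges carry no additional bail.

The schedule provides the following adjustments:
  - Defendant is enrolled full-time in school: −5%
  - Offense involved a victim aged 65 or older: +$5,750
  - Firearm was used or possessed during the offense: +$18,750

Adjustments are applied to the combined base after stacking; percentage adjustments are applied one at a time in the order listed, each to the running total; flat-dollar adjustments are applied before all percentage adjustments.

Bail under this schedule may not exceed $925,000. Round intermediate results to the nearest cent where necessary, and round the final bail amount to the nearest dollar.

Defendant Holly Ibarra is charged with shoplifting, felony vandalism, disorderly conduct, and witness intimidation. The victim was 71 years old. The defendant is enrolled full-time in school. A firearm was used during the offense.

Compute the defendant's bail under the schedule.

$54,625

Base amounts from the schedule: shoplifting $9,750; felony vandalism $33,000; disorderly conduct $2,600; witness intimidation $22,500.
Stacking rule: use the highest base only. Highest is felony vandalism at $33,000. Combined base = $33,000.
Offense involved a victim aged 65 or older (+$5,750 flat): $33,000 + $5,750 = $38,750.
Firearm was used or possessed during the offense (+$18,750 flat): $38,750 + $18,750 = $57,500.
Defendant is enrolled full-time in school (−5%): $57,500 × 0.95 = $54,625.
$54,625 is within the $925,000 maximum.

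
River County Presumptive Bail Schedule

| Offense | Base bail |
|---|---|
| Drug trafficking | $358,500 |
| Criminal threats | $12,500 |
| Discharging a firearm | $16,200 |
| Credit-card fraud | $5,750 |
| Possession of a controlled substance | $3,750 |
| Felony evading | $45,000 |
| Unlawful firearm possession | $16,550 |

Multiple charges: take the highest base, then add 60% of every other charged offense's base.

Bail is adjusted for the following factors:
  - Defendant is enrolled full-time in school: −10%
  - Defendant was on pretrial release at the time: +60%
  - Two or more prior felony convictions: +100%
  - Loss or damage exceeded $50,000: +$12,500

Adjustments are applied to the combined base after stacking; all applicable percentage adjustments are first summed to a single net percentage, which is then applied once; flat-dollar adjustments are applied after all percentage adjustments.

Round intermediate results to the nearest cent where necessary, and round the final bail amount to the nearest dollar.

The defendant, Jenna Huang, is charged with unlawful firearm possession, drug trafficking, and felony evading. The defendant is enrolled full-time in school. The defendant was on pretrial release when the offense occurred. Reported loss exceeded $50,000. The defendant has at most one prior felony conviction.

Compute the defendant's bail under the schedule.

$605,645

Base amounts from the schedule: unlawful firearm possession $16,550; drug trafficking $358,500; felony evading $45,000.
Stacking rule: highest base plus 60% of each additional charge. Highest is drug trafficking at $358,500. Additional: $16,550 × 60% = $9,930; $45,000 × 60% = $27,000. Combined base = $358,500 + $36,930 = $395,430.
Net percentage adjustment: −10% +60% = +50%. $395,430 × 1.5 = $593,145.
Loss or damage exceeded $50,000 (+$12,500 flat): $593,145 + $12,500 = $605,645.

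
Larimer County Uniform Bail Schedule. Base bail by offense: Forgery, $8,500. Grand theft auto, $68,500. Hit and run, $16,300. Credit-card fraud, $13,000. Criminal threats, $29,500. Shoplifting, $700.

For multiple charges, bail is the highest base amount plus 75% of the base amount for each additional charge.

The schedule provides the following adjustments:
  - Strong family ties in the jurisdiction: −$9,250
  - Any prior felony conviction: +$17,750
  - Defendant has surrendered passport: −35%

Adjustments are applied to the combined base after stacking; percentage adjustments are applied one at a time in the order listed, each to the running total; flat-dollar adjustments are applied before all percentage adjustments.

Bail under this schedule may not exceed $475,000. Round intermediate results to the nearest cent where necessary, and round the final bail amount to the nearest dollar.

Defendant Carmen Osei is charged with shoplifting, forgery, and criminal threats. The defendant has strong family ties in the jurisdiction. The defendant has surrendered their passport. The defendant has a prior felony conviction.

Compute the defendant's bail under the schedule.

$29,185

Base amounts from the schedule: shoplifting $700; forgery $8,500; criminal threats $29,500.
Stacking rule: highest base plus 75% of each additional charge. Highest is criminal threats at $29,500. Additional: $700 × 75% = $525; $8,500 × 75% = $6,375. Combined base = $29,500 + $6,900 = $36,400.
Strong family ties in the jurisdiction (−$9,250 flat): $36,400 − $9,250 = $27,150.
Any prior felony conviction (+$17,750 flat): $27,150 + $17,750 = $44,900.
Defendant has surrendered passport (−35%): $44,900 × 0.65 = $29,185.
$29,185 is within the $475,000 maximum.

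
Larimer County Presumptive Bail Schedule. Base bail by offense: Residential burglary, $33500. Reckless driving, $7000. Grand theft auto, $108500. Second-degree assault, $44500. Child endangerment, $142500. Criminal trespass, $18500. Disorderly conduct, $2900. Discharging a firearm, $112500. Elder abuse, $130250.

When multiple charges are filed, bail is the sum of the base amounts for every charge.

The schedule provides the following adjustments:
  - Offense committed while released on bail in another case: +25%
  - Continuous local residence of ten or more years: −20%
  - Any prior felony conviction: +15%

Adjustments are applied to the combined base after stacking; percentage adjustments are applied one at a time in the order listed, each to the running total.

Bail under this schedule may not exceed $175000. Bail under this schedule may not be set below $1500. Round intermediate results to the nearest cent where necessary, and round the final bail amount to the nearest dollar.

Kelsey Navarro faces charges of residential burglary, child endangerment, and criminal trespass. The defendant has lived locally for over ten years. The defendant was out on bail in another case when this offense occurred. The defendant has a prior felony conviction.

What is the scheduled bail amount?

Base amounts from the schedule: residential burglary $33500; child endangerment $142500; criminal trespass $18500.
Stacking rule: sum of all bases. $33500 + $142500 + $18500 = $194500.
Offense committed while released on bail in another case (+25%): $194500 × 1.25 = $243125.
Continuous local residence of ten or more years (−20%): $243125 × 0.8 = $194500.
Any prior felony conviction (+15%): $194500 × 1.15 = $223675.
Result $223675 exceeds the maximum of $175000; bail is capped at $175000.
$175000 is at or above the $1500 minimum.

$175000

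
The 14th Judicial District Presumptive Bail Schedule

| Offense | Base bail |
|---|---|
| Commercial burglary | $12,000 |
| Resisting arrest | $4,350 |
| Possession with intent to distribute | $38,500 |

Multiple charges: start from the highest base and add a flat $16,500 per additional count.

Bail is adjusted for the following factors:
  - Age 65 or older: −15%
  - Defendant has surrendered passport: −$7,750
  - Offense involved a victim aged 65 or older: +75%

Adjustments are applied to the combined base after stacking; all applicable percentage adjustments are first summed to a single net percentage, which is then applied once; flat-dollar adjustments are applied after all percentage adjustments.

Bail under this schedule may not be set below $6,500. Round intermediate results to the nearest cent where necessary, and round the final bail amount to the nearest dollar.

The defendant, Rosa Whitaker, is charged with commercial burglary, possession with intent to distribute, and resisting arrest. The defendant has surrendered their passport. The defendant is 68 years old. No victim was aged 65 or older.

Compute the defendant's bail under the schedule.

$53,025

Base amounts from the schedule: commercial burglary $12,000; possession with intent to distribute $38,500; resisting arrest $4,350.
Stacking rule: highest base plus $16,500 per additional charge. Highest is possession with intent to distribute at $38,500; 2 additional charges → +$33,000. Combined base = $71,500.
Age 65 or older (−15%): $71,500 × 0.85 = $60,775.
Defendant has surrendered passport (−$7,750 flat): $60,775 − $7,750 = $53,025.
$53,025 is at or above the $6,500 minimum.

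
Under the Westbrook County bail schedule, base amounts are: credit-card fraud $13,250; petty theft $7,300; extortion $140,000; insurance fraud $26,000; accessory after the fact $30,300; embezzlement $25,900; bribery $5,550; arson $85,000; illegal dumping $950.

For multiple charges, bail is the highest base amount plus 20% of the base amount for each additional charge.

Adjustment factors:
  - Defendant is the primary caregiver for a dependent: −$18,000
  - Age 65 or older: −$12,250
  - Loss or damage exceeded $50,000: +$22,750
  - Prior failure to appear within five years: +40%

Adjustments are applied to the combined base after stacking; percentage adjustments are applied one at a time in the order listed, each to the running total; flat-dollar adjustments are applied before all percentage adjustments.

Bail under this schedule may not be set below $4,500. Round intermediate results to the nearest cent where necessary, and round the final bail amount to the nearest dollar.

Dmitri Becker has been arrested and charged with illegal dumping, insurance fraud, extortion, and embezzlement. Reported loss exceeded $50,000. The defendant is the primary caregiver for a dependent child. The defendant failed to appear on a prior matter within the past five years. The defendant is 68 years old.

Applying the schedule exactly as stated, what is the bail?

Base amounts from the schedule: illegal dumping $950; insurance fraud $26,000; extortion $140,000; embezzlement $25,900.
Stacking rule: highest base plus 20% of each additional charge. Highest is extortion at $140,000. Additional: $950 × 20% = $190; $26,000 × 20% = $5,200; $25,900 × 20% = $5,180. Combined base = $140,000 + $10,570 = $150,570.
Defendant is the primary caregiver for a dependent (−$18,000 flat): $150,570 − $18,000 = $132,570.
Age 65 or older (−$12,250 flat): $132,570 − $12,250 = $120,320.
Loss or damage exceeded $50,000 (+$22,750 flat): $120,320 + $22,750 = $143,070.
Prior failure to appear within five years (+40%): $143,070 × 1.4 = $200,298.
$200,298 is at or above the $4,500 minimum.

$200,298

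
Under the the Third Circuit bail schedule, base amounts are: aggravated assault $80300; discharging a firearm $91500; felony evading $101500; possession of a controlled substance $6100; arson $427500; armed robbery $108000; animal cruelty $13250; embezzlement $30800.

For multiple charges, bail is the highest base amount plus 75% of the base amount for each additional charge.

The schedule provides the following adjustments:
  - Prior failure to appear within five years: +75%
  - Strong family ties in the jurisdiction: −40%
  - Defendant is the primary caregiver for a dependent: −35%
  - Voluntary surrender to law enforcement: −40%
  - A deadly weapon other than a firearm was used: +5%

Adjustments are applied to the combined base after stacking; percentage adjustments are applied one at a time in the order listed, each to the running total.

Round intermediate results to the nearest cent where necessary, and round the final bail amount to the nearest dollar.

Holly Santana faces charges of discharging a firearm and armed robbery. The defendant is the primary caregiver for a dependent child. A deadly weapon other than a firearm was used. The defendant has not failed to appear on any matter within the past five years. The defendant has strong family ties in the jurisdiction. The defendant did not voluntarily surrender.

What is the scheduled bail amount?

$72328

Base amounts from the schedule: discharging a firearm $91500; armed robbery $108000.
Stacking rule: highest base plus 75% of each additional charge. Highest is armed robbery at $108000. Additional: $91500 × 75% = $68625. Combined base = $108000 + $68625 = $176625.
Strong family ties in the jurisdiction (−40%): $176625 × 0.6 = $105975.
Defendant is the primary caregiver for a dependent (−35%): $105975 × 0.65 = $68883.75.
A deadly weapon other than a firearm was used (+5%): $68883.75 × 1.05 = $72327.94.
Rounded to the nearest dollar: $72328.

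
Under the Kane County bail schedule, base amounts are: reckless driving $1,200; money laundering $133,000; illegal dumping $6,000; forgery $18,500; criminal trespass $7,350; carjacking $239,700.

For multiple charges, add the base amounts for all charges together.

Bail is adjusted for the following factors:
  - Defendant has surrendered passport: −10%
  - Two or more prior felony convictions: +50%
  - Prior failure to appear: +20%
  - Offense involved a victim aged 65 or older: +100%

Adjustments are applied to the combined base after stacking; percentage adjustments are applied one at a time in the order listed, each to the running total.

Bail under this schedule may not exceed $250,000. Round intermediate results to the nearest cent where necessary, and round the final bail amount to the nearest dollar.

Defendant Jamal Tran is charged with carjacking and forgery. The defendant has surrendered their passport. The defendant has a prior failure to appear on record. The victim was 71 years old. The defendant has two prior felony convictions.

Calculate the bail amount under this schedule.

Base amounts from the schedule: carjacking $239,700; forgery $18,500.
Stacking rule: sum of all bases. $239,700 + $18,500 = $258,200.
Defendant has surrendered passport (−10%): $258,200 × 0.9 = $232,380.
Two or more prior felony convictions (+50%): $232,380 × 1.5 = $348,570.
Prior failure to appear (+20%): $348,570 × 1.2 = $418,284.
Offense involved a victim aged 65 or older (+100%): $418,284 × 2 = $836,568.
Result $836,568 exceeds the maximum of $250,000; bail is capped at $250,000.

$250,000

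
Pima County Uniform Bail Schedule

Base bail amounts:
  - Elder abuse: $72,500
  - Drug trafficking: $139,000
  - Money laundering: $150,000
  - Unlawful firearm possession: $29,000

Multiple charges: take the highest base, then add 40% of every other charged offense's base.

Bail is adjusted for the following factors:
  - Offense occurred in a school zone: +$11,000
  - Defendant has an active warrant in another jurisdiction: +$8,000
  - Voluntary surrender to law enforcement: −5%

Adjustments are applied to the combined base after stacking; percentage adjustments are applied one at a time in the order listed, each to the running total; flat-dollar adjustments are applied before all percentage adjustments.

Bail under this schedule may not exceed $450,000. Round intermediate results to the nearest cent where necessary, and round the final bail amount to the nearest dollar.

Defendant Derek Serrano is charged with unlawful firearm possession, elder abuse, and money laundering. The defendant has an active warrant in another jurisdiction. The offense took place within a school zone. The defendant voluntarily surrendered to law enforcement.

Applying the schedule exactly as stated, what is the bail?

$199,120

Base amounts from the schedule: unlawful firearm possession $29,000; elder abuse $72,500; money laundering $150,000.
Stacking rule: highest base plus 40% of each additional charge. Highest is money laundering at $150,000. Additional: $29,000 × 40% = $11,600; $72,500 × 40% = $29,000. Combined base = $150,000 + $40,600 = $190,600.
Offense occurred in a school zone (+$11,000 flat): $190,600 + $11,000 = $201,600.
Defendant has an active warrant in another jurisdiction (+$8,000 flat): $201,600 + $8,000 = $209,600.
Voluntary surrender to law enforcement (−5%): $209,600 × 0.95 = $199,120.
$199,120 is within the $450,000 maximum.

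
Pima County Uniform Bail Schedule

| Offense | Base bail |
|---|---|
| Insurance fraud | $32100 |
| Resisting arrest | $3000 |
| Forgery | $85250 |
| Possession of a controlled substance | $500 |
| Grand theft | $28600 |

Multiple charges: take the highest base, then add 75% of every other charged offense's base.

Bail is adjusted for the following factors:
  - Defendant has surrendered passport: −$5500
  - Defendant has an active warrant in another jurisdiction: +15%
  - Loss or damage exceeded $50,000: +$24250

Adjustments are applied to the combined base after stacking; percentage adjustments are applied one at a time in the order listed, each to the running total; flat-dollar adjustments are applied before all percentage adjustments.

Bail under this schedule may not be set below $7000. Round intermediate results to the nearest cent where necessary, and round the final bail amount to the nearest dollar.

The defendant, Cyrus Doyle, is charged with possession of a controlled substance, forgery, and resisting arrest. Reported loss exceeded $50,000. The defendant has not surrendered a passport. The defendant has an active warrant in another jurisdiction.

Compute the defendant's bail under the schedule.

$128944

Base amounts from the schedule: possession of a controlled substance $500; forgery $85250; resisting arrest $3000.
Stacking rule: highest base plus 75% of each additional charge. Highest is forgery at $85250. Additional: $500 × 75% = $375; $3000 × 75% = $2250. Combined base = $85250 + $2625 = $87875.
Loss or damage exceeded $50,000 (+$24250 flat): $87875 + $24250 = $112125.
Defendant has an active warrant in another jurisdiction (+15%): $112125 × 1.15 = $128943.75.
$128943.75 is at or above the $7000 minimum.
Rounded to the nearest dollar: $128944.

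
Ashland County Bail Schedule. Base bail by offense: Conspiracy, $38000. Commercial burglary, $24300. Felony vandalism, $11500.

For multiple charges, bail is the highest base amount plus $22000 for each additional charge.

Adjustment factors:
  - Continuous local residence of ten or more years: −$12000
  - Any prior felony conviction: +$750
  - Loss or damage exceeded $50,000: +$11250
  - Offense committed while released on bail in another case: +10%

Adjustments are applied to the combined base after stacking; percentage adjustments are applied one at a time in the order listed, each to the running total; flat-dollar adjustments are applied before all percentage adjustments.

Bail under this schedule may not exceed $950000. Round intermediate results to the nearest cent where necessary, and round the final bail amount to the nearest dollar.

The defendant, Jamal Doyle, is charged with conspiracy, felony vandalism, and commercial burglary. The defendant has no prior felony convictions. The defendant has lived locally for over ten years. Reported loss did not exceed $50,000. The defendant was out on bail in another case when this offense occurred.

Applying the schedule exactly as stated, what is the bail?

Base amounts from the schedule: conspiracy $38000; felony vandalism $11500; commercial burglary $24300.
Stacking rule: highest base plus $22000 per additional charge. Highest is conspiracy at $38000; 2 additional charges → +$44000. Combined base = $82000.
Continuous local residence of ten or more years (−$12000 flat): $82000 − $12000 = $70000.
Offense committed while released on bail in another case (+10%): $70000 × 1.1 = $77000.
$77000 is within the $950000 maximum.

$77000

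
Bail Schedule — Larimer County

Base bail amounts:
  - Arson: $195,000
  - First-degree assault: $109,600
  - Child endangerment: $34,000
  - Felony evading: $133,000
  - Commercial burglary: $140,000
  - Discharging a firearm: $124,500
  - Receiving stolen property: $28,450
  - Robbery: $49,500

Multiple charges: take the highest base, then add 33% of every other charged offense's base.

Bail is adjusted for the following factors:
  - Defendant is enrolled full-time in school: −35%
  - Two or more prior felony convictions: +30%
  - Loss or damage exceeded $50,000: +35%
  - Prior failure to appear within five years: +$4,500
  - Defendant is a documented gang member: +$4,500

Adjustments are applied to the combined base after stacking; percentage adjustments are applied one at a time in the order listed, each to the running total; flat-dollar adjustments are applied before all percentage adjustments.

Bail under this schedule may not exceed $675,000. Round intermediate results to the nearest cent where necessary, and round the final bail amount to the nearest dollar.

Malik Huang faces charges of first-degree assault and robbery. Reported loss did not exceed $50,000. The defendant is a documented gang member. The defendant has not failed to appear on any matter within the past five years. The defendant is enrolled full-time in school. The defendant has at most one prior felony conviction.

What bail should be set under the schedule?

Base amounts from the schedule: first-degree assault $109,600; robbery $49,500.
Stacking rule: highest base plus 33% of each additional charge. Highest is first-degree assault at $109,600. Additional: $49,500 × 33% = $16,335. Combined base = $109,600 + $16,335 = $125,935.
Defendant is a documented gang member (+$4,500 flat): $125,935 + $4,500 = $130,435.
Defendant is enrolled full-time in school (−35%): $130,435 × 0.65 = $84,782.75.
$84,782.75 is within the $675,000 maximum.
Rounded to the nearest dollar: $84,783.

$84,783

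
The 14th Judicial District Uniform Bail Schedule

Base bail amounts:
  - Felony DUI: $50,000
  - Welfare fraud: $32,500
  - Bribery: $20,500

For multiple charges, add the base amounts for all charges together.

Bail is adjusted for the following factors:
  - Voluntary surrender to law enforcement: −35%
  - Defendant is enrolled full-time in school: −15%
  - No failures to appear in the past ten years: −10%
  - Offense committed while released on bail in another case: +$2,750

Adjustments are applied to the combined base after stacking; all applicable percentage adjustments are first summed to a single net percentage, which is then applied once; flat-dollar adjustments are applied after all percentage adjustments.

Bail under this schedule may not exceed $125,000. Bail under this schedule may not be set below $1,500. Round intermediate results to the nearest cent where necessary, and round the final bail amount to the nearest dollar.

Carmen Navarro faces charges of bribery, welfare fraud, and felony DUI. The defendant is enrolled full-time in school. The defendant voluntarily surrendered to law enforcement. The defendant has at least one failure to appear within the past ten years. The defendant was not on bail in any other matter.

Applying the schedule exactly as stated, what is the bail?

$51,500

Base amounts from the schedule: bribery $20,500; welfare fraud $32,500; felony DUI $50,000.
Stacking rule: sum of all bases. $20,500 + $32,500 + $50,000 = $103,000.
Net percentage adjustment: −35% −15% = −50%. $103,000 × 0.5 = $51,500.
$51,500 is within the $125,000 maximum.
$51,500 is at or above the $1,500 minimum.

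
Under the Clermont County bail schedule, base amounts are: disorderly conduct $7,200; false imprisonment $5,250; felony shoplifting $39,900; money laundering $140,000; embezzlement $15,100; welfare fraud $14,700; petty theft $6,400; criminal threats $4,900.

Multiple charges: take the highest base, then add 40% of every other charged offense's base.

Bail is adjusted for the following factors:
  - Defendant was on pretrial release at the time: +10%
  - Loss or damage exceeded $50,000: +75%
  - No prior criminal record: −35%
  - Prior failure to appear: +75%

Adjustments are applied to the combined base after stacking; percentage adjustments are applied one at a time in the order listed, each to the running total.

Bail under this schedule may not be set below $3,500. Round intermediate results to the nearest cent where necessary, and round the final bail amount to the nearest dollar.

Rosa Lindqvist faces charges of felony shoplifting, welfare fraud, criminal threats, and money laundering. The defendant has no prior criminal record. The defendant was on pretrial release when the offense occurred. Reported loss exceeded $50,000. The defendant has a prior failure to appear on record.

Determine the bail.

Base amounts from the schedule: felony shoplifting $39,900; welfare fraud $14,700; criminal threats $4,900; money laundering $140,000.
Stacking rule: highest base plus 40% of each additional charge. Highest is money laundering at $140,000. Additional: $39,900 × 40% = $15,960; $14,700 × 40% = $5,880; $4,900 × 40% = $1,960. Combined base = $140,000 + $23,800 = $163,800.
Defendant was on pretrial release at the time (+10%): $163,800 × 1.1 = $180,180.
Loss or damage exceeded $50,000 (+75%): $180,180 × 1.75 = $315,315.
No prior criminal record (−35%): $315,315 × 0.65 = $204,954.75.
Prior failure to appear (+75%): $204,954.75 × 1.75 = $358,670.81.
$358,670.81 is at or above the $3,500 minimum.
Rounded to the nearest dollar: $358,671.

$358,671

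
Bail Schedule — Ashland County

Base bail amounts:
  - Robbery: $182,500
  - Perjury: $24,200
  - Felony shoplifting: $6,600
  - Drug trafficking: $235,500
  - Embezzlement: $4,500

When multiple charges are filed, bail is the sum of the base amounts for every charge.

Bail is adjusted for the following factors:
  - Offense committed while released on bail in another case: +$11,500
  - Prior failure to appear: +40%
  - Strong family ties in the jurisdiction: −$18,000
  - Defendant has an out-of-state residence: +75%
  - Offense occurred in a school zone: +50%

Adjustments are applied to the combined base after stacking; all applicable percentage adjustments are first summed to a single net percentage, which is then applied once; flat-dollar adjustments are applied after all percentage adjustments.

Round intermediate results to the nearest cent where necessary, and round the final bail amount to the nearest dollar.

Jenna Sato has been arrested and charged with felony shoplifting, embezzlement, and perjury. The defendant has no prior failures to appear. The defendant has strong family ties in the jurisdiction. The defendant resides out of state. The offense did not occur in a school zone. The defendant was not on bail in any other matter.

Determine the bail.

$43,775

Base amounts from the schedule: felony shoplifting $6,600; embezzlement $4,500; perjury $24,200.
Stacking rule: sum of all bases. $6,600 + $4,500 + $24,200 = $35,300.
Defendant has an out-of-state residence (+75%): $35,300 × 1.75 = $61,775.
Strong family ties in the jurisdiction (−$18,000 flat): $61,775 − $18,000 = $43,775.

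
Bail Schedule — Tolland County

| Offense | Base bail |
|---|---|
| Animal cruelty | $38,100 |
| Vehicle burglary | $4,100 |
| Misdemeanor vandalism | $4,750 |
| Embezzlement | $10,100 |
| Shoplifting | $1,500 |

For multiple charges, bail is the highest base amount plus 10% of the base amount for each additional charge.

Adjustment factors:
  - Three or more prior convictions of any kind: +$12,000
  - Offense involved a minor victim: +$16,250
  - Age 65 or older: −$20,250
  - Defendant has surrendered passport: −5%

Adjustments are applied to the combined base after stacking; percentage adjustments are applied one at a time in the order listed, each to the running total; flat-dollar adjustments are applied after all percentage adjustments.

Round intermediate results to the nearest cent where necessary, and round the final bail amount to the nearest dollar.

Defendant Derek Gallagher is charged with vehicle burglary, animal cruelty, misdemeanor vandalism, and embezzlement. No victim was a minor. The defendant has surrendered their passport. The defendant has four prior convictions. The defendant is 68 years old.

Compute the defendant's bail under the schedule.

Base amounts from the schedule: vehicle burglary $4,100; animal cruelty $38,100; misdemeanor vandalism $4,750; embezzlement $10,100.
Stacking rule: highest base plus 10% of each additional charge. Highest is animal cruelty at $38,100. Additional: $4,100 × 10% = $410; $4,750 × 10% = $475; $10,100 × 10% = $1,010. Combined base = $38,100 + $1,895 = $39,995.
Defendant has surrendered passport (−5%): $39,995 × 0.95 = $37,995.25.
Three or more prior convictions of any kind (+$12,000 flat): $37,995.25 + $12,000 = $49,995.25.
Age 65 or older (−$20,250 flat): $49,995.25 − $20,250 = $29,745.25.
Rounded to the nearest dollar: $29,745.

$29,745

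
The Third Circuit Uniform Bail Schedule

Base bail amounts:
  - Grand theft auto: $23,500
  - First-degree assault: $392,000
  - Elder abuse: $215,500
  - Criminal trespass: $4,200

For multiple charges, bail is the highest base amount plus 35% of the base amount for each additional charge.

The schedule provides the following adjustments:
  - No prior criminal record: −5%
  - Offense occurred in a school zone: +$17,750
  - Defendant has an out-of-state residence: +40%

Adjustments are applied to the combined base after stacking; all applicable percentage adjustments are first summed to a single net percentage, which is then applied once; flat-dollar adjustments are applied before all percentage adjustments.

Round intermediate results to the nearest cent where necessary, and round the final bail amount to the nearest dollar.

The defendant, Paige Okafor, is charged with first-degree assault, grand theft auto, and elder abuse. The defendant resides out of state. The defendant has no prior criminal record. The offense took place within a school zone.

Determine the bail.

Base amounts from the schedule: first-degree assault $392,000; grand theft auto $23,500; elder abuse $215,500.
Stacking rule: highest base plus 35% of each additional charge. Highest is first-degree assault at $392,000. Additional: $23,500 × 35% = $8,225; $215,500 × 35% = $75,425. Combined base = $392,000 + $83,650 = $475,650.
Offense occurred in a school zone (+$17,750 flat): $475,650 + $17,750 = $493,400.
Net percentage adjustment: −5% +40% = +35%. $493,400 × 1.35 = $666,090.

$666,090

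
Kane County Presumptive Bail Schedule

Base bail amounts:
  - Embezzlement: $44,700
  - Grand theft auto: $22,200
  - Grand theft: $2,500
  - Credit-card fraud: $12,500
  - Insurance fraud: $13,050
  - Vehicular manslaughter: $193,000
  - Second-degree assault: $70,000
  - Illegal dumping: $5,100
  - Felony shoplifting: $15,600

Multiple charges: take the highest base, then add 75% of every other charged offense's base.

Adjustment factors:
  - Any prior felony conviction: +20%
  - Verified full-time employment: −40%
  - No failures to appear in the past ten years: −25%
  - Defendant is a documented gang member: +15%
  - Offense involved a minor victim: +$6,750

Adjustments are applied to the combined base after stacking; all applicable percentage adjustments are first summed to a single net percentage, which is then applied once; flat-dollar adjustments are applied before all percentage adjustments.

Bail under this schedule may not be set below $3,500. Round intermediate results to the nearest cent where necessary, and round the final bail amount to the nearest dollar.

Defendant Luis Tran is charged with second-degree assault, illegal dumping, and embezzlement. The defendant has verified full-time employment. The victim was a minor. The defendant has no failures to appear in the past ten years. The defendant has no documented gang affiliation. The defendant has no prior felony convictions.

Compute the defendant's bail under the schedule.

$39,935

Base amounts from the schedule: second-degree assault $70,000; illegal dumping $5,100; embezzlement $44,700.
Stacking rule: highest base plus 75% of each additional charge. Highest is second-degree assault at $70,000. Additional: $5,100 × 75% = $3,825; $44,700 × 75% = $33,525. Combined base = $70,000 + $37,350 = $107,350.
Offense involved a minor victim (+$6,750 flat): $107,350 + $6,750 = $114,100.
Net percentage adjustment: −40% −25% = −65%. $114,100 × 0.35 = $39,935.
$39,935 is at or above the $3,500 minimum.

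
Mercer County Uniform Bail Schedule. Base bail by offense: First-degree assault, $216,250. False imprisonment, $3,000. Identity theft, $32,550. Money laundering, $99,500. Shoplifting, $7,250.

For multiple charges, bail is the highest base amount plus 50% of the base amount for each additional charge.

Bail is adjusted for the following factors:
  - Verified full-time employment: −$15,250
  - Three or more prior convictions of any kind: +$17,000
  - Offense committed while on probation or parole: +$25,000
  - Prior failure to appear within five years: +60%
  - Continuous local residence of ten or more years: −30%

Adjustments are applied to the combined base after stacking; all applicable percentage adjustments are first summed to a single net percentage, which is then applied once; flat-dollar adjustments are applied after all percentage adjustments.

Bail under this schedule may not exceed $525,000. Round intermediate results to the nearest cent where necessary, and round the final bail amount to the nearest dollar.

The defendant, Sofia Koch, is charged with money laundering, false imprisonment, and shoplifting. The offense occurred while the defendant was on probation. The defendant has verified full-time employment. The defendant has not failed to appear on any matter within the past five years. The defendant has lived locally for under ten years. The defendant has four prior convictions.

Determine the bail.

$131,375

Base amounts from the schedule: money laundering $99,500; false imprisonment $3,000; shoplifting $7,250.
Stacking rule: highest base plus 50% of each additional charge. Highest is money laundering at $99,500. Additional: $3,000 × 50% = $1,500; $7,250 × 50% = $3,625. Combined base = $99,500 + $5,125 = $104,625.
Verified full-time employment (−$15,250 flat): $104,625 − $15,250 = $89,375.
Three or more prior convictions of any kind (+$17,000 flat): $89,375 + $17,000 = $106,375.
Offense committed while on probation or parole (+$25,000 flat): $106,375 + $25,000 = $131,375.
$131,375 is within the $525,000 maximum.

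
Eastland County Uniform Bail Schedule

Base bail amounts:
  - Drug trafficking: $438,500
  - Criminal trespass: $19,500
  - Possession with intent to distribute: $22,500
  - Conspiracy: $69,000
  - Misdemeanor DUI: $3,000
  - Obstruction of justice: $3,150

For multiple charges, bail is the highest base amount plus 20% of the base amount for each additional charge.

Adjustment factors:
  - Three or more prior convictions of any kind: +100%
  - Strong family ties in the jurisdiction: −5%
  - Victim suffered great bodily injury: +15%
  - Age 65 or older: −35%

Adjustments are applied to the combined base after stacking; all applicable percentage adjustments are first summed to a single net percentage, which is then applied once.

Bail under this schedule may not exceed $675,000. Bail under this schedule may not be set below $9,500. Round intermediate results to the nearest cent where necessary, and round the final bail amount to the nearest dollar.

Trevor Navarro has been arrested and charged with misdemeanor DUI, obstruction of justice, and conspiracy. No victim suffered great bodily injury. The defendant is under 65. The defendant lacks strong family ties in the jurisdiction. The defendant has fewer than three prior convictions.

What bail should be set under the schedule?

$70,230

Base amounts from the schedule: misdemeanor DUI $3,000; obstruction of justice $3,150; conspiracy $69,000.
Stacking rule: highest base plus 20% of each additional charge. Highest is conspiracy at $69,000. Additional: $3,000 × 20% = $600; $3,150 × 20% = $630. Combined base = $69,000 + $1,230 = $70,230.
No adjustment factors apply to this defendant.
$70,230 is within the $675,000 maximum.
$70,230 is at or above the $9,500 minimum.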